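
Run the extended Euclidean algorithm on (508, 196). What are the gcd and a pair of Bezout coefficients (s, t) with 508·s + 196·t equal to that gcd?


Euclidean algorithm on (508, 196) — divide until remainder is 0:
  508 = 2 · 196 + 116
  196 = 1 · 116 + 80
  116 = 1 · 80 + 36
  80 = 2 · 36 + 8
  36 = 4 · 8 + 4
  8 = 2 · 4 + 0
gcd(508, 196) = 4.
Track Bezout coefficients alongside the remainders: start with r₀ = 508 = a·1 + b·0 (s = 1, t = 0) and r₁ = 196 = a·0 + b·1 (s = 0, t = 1); each new remainder r_{k+1} = r_{k-1} − q_k·r_k inherits s_{k+1} = s_{k-1} − q_k·s_k, t_{k+1} = t_{k-1} − q_k·t_k, so r_k = a·s_k + b·t_k at every step:
  q = 2: r = 116, s = 1 − 2·0 = 1, t = 0 − 2·1 = -2  (check: 508·1 + 196·(-2) = 116)
  q = 1: r = 80, s = 0 − 1·1 = -1, t = 1 − 1·(-2) = 3  (check: 508·(-1) + 196·3 = 80)
  q = 1: r = 36, s = 1 − 1·(-1) = 2, t = -2 − 1·3 = -5  (check: 508·2 + 196·(-5) = 36)
  q = 2: r = 8, s = -1 − 2·2 = -5, t = 3 − 2·(-5) = 13  (check: 508·(-5) + 196·13 = 8)
  q = 4: r = 4, s = 2 − 4·(-5) = 22, t = -5 − 4·13 = -57  (check: 508·22 + 196·(-57) = 4)
The row with r = 4 (the gcd) gives the Bezout coefficients s = 22, t = -57.
Result: 508 · (22) + 196 · (-57) = 4.

gcd(508, 196) = 4; s = 22, t = -57 (check: 508·22 + 196·(-57) = 4).


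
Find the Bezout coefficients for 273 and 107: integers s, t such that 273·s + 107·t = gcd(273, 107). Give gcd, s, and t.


Euclidean algorithm on (273, 107) — divide until remainder is 0:
  273 = 2 · 107 + 59
  107 = 1 · 59 + 48
  59 = 1 · 48 + 11
  48 = 4 · 11 + 4
  11 = 2 · 4 + 3
  4 = 1 · 3 + 1
  3 = 3 · 1 + 0
gcd(273, 107) = 1.
Track Bezout coefficients alongside the remainders: start with r₀ = 273 = a·1 + b·0 (s = 1, t = 0) and r₁ = 107 = a·0 + b·1 (s = 0, t = 1); each new remainder r_{k+1} = r_{k-1} − q_k·r_k inherits s_{k+1} = s_{k-1} − q_k·s_k, t_{k+1} = t_{k-1} − q_k·t_k, so r_k = a·s_k + b·t_k at every step:
  q = 2: r = 59, s = 1 − 2·0 = 1, t = 0 − 2·1 = -2  (check: 273·1 + 107·(-2) = 59)
  q = 1: r = 48, s = 0 − 1·1 = -1, t = 1 − 1·(-2) = 3  (check: 273·(-1) + 107·3 = 48)
  q = 1: r = 11, s = 1 − 1·(-1) = 2, t = -2 − 1·3 = -5  (check: 273·2 + 107·(-5) = 11)
  q = 4: r = 4, s = -1 − 4·2 = -9, t = 3 − 4·(-5) = 23  (check: 273·(-9) + 107·23 = 4)
  q = 2: r = 3, s = 2 − 2·(-9) = 20, t = -5 − 2·23 = -51  (check: 273·20 + 107·(-51) = 3)
  q = 1: r = 1, s = -9 − 1·20 = -29, t = 23 − 1·(-51) = 74  (check: 273·(-29) + 107·74 = 1)
The row with r = 1 (the gcd) gives the Bezout coefficients s = -29, t = 74.
Result: 273 · (-29) + 107 · (74) = 1.

gcd(273, 107) = 1; s = -29, t = 74 (check: 273·(-29) + 107·74 = 1).


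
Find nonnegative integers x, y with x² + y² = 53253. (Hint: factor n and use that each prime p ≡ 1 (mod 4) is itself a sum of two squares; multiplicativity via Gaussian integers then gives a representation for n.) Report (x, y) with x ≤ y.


Step 1: Factor n = 53253 = 3^2 · 61 · 97.
Step 2: Check the mod-4 condition on each prime factor: 3 ≡ 3 (mod 4), exponent 2 (must be even); 61 ≡ 1 (mod 4), exponent 1; 97 ≡ 1 (mod 4), exponent 1.
All primes ≡ 3 (mod 4) appear to even exponent (or don't appear), so by the two-squares theorem n IS expressible as a sum of two squares.
Step 3: Build a representation. Group n = k² · m with k = 3 and m = 61 · 97 = 5917 (a product of primes ≡ 1 (mod 4)); a representation of m scales to one of n via (k·x)² + (k·y)² = k²(x² + y²). Each prime p ≡ 1 (mod 4) is itself a sum of two squares; find a² by testing p − a² for a perfect square:
  61: 61 − 1² = 60, 61 − 2² = 57, 61 − 3² = 52, 61 − 4² = 45, 61 − 5² = 36 = 6² ⇒ 61 = 5² + 6².
  97: 97 − 1² = 96, 97 − 2² = 93, 97 − 3² = 88, 97 − 4² = 81 = 9² ⇒ 97 = 4² + 9².
  Combine using the Brahmagupta–Fibonacci identity (a² + b²)(c² + d²) = (ac − bd)² + (ad + bc)² = (ac + bd)² + (ad − bc)²:
  61 · 97 = 5917: from (5² + 6²)(4² + 9²), take (5·4 − 6·9, 5·9 + 6·4) = (20 − 54, 45 + 24) = (-34, 69); dropping signs (only squares matter) gives (34, 69); check 34² + 69² = 1156 + 4761 = 5917 ✓.
  Scale by k = 3: (3·34, 3·69) = (102, 207).
Step 4: Order so x ≤ y and verify: 102² + 207² = 10404 + 42849 = 53253 = n. ✓

n = 53253 = 102² + 207² (one valid representation with x ≤ y).


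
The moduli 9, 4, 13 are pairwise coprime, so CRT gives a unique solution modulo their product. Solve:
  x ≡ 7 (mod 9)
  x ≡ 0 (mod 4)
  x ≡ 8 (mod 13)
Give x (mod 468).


Moduli 9, 4, 13 are pairwise coprime; by CRT there is a unique solution modulo M = 9 · 4 · 13 = 468.
Solve pairwise, accumulating the modulus:
  Start with x ≡ 7 (mod 9).
  Combine with x ≡ 0 (mod 4): since gcd(9, 4) = 1, we get a unique residue mod 36.
    Write x = 7 + 9·t and substitute into x ≡ 0 (mod 4): 9·t ≡ 0 − 7 = -7 (mod 4).
    Reduce coefficients mod 4: 1·t ≡ 1 (mod 4).
    So t ≡ 1 (mod 4).
    Then x = 7 + 9·1 = 16, valid modulo lcm(9, 4) = 36: x ≡ 16 (mod 36).
  Combine with x ≡ 8 (mod 13): since gcd(36, 13) = 1, we get a unique residue mod 468.
    Write x = 16 + 36·t and substitute into x ≡ 8 (mod 13): 36·t ≡ 8 − 16 = -8 (mod 13).
    Reduce coefficients mod 13: 10·t ≡ 5 (mod 13).
    The inverse of 10 mod 13 is 4 (since 10·4 = 40 = 3·13 + 1), so t ≡ 4·5 = 20 ≡ 7 (mod 13).
    Then x = 16 + 36·7 = 268, valid modulo lcm(36, 13) = 468: x ≡ 268 (mod 468).
Verify: 268 mod 9 = 7 ✓, 268 mod 4 = 0 ✓, 268 mod 13 = 8 ✓.

x ≡ 268 (mod 468).


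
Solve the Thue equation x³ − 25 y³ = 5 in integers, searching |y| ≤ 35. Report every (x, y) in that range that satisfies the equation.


The equation is x³ - 25y³ = 5. For fixed y, x³ = 25·y³ + 5, so a solution requires the RHS to be a perfect cube.
Strategy: iterate y from -35 to 35, compute RHS = 25·y³ + 5, and check whether it is a (positive or negative) perfect cube.
Check small values of y:
  y = 0: RHS = 5 is not a perfect cube.
  y = 1: RHS = 30 is not a perfect cube.
  y = -1: RHS = -20 is not a perfect cube.
  y = 2: RHS = 205 is not a perfect cube.
  y = -2: RHS = -195 is not a perfect cube.
  y = 3: RHS = 680 is not a perfect cube.
  y = -3: RHS = -670 is not a perfect cube.
Continuing the search up to |y| = 35 finds no solutions either.
No (x, y) in the scanned range satisfies the equation.

No integer solutions with |y| ≤ 35.


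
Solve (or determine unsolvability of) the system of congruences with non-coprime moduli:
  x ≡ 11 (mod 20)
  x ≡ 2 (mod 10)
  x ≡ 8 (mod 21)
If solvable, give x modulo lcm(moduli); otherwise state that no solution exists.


Moduli 20, 10, 21 are not pairwise coprime, so CRT works modulo lcm(m_i) when all pairwise compatibility conditions hold.
Pairwise compatibility: gcd(m_i, m_j) must divide a_i - a_j for every pair.
Merge one congruence at a time:
  Start: x ≡ 11 (mod 20).
  Combine with x ≡ 2 (mod 10): gcd(20, 10) = 10, and 2 - 11 = -9 is NOT divisible by 10.
    ⇒ system is inconsistent (no integer solution).

No solution (the system is inconsistent).


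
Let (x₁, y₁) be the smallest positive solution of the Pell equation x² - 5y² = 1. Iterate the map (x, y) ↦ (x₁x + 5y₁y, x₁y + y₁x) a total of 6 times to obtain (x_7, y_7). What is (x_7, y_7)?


Step 1: Find the fundamental solution (x₁, y₁) of x² - 5y² = 1.
  Expand √5 as a continued fraction. a₀ = ⌊√5⌋ = 2; iterate m_{k+1} = d_k·a_k − m_k, d_{k+1} = (5 − m_{k+1}²)/d_k, a_{k+1} = ⌊(a₀ + m_{k+1})/d_{k+1}⌋ (starting m₀ = 0, d₀ = 1), with convergents p_k = a_k·p_{k-1} + p_{k-2}, q_k = a_k·q_{k-1} + q_{k-2} (p₋₁ = 1, q₋₁ = 0):
  k = 0: a₀ = 2; p₀/q₀ = 2/1; p₀² − 5·q₀² = 4 − 5 = -1.
  k = 1: m = 2, d = 1, a = ⌊(2 + 2)/1⌋ = 4; p/q = (4·2 + 1)/(4·1 + 0) = 9/4; p² − 5·q² = 81 − 80 = 1.
  The first convergent with p² − 5·q² = 1 gives the fundamental solution (x₁, y₁) = (9, 4).
Step 2: Apply the recurrence (x_{n+1}, y_{n+1}) = (x₁x_n + 5y₁y_n, x₁y_n + y₁x_n) repeatedly.
  From (x_1, y_1) = (9, 4): x_2 = 9·9 + 5·4·4 = 161; y_2 = 9·4 + 4·9 = 72.
  From (x_2, y_2) = (161, 72): x_3 = 9·161 + 5·4·72 = 2889; y_3 = 9·72 + 4·161 = 1292.
  From (x_3, y_3) = (2889, 1292): x_4 = 9·2889 + 5·4·1292 = 51841; y_4 = 9·1292 + 4·2889 = 23184.
  From (x_4, y_4) = (51841, 23184): x_5 = 9·51841 + 5·4·23184 = 930249; y_5 = 9·23184 + 4·51841 = 416020.
  From (x_5, y_5) = (930249, 416020): x_6 = 9·930249 + 5·4·416020 = 16692641; y_6 = 9·416020 + 4·930249 = 7465176.
  From (x_6, y_6) = (16692641, 7465176): x_7 = 9·16692641 + 5·4·7465176 = 299537289; y_7 = 9·7465176 + 4·16692641 = 133957148.
Step 3: Verify x_7² - 5·y_7² = 89722587501469521 - 89722587501469520 = 1 (should be 1). ✓

(x_1, y_1) = (9, 4); (x_7, y_7) = (299537289, 133957148).


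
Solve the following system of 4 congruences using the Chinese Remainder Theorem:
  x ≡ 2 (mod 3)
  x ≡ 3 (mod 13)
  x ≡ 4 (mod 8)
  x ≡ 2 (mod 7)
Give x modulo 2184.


Product of moduli M = 3 · 13 · 8 · 7 = 2184.
Merge one congruence at a time:
  Start: x ≡ 2 (mod 3).
  Combine with x ≡ 3 (mod 13); new modulus lcm = 39.
    Write x = 2 + 3·t and substitute into x ≡ 3 (mod 13): 3·t ≡ 3 − 2 = 1 (mod 13).
    The inverse of 3 mod 13 is 9 (since 3·9 = 27 = 2·13 + 1), so t ≡ 9·1 = 9 ≡ 9 (mod 13).
    Then x = 2 + 3·9 = 29, valid modulo lcm(3, 13) = 39: x ≡ 29 (mod 39).
  Combine with x ≡ 4 (mod 8); new modulus lcm = 312.
    Write x = 29 + 39·t and substitute into x ≡ 4 (mod 8): 39·t ≡ 4 − 29 = -25 (mod 8).
    Reduce coefficients mod 8: 7·t ≡ 7 (mod 8).
    The inverse of 7 mod 8 is 7 (since 7·7 = 49 = 6·8 + 1), so t ≡ 7·7 = 49 ≡ 1 (mod 8).
    Then x = 29 + 39·1 = 68, valid modulo lcm(39, 8) = 312: x ≡ 68 (mod 312).
  Combine with x ≡ 2 (mod 7); new modulus lcm = 2184.
    Write x = 68 + 312·t and substitute into x ≡ 2 (mod 7): 312·t ≡ 2 − 68 = -66 (mod 7).
    Reduce coefficients mod 7: 4·t ≡ 4 (mod 7).
    The inverse of 4 mod 7 is 2 (since 4·2 = 8 = 1·7 + 1), so t ≡ 2·4 = 8 ≡ 1 (mod 7).
    Then x = 68 + 312·1 = 380, valid modulo lcm(312, 7) = 2184: x ≡ 380 (mod 2184).
Verify against each original: 380 mod 3 = 2, 380 mod 13 = 3, 380 mod 8 = 4, 380 mod 7 = 2.

x ≡ 380 (mod 2184).


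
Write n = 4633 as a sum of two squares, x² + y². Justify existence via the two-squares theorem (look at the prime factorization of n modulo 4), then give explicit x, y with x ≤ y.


Step 1: Factor n = 4633 = 41 · 113.
Step 2: Check the mod-4 condition on each prime factor: 41 ≡ 1 (mod 4), exponent 1; 113 ≡ 1 (mod 4), exponent 1.
All primes ≡ 3 (mod 4) appear to even exponent (or don't appear), so by the two-squares theorem n IS expressible as a sum of two squares.
Step 3: Build a representation. Here n = 41 · 113 is a product of primes ≡ 1 (mod 4). Each prime p ≡ 1 (mod 4) is itself a sum of two squares; find a² by testing p − a² for a perfect square:
  41: 41 − 1² = 40, 41 − 2² = 37, 41 − 3² = 32, 41 − 4² = 25 = 5² ⇒ 41 = 4² + 5².
  113: 113 − 1² = 112, 113 − 2² = 109, 113 − 3² = 104, 113 − 4² = 97, 113 − 5² = 88, 113 − 6² = 77, 113 − 7² = 64 = 8² ⇒ 113 = 7² + 8².
  Combine using the Brahmagupta–Fibonacci identity (a² + b²)(c² + d²) = (ac − bd)² + (ad + bc)² = (ac + bd)² + (ad − bc)²:
  41 · 113 = 4633: from (4² + 5²)(7² + 8²), take (4·7 − 5·8, 4·8 + 5·7) = (28 − 40, 32 + 35) = (-12, 67); dropping signs (only squares matter) gives (12, 67); check 12² + 67² = 144 + 4489 = 4633 ✓.
Step 4: Order so x ≤ y and verify: 12² + 67² = 144 + 4489 = 4633 = n. ✓

n = 4633 = 12² + 67² (one valid representation with x ≤ y).


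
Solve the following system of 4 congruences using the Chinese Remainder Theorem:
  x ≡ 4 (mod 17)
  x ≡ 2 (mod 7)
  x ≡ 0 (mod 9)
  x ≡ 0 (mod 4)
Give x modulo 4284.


Product of moduli M = 17 · 7 · 9 · 4 = 4284.
Merge one congruence at a time:
  Start: x ≡ 4 (mod 17).
  Combine with x ≡ 2 (mod 7); new modulus lcm = 119.
    Write x = 4 + 17·t and substitute into x ≡ 2 (mod 7): 17·t ≡ 2 − 4 = -2 (mod 7).
    Reduce coefficients mod 7: 3·t ≡ 5 (mod 7).
    The inverse of 3 mod 7 is 5 (since 3·5 = 15 = 2·7 + 1), so t ≡ 5·5 = 25 ≡ 4 (mod 7).
    Then x = 4 + 17·4 = 72, valid modulo lcm(17, 7) = 119: x ≡ 72 (mod 119).
  Combine with x ≡ 0 (mod 9); new modulus lcm = 1071.
    Write x = 72 + 119·t and substitute into x ≡ 0 (mod 9): 119·t ≡ 0 − 72 = -72 (mod 9).
    Reduce coefficients mod 9: 2·t ≡ 0 (mod 9).
    The inverse of 2 mod 9 is 5 (since 2·5 = 10 = 1·9 + 1), so t ≡ 5·0 = 0 ≡ 0 (mod 9).
    Then x = 72 + 119·0 = 72, valid modulo lcm(119, 9) = 1071: x ≡ 72 (mod 1071).
  Combine with x ≡ 0 (mod 4); new modulus lcm = 4284.
    Write x = 72 + 1071·t and substitute into x ≡ 0 (mod 4): 1071·t ≡ 0 − 72 = -72 (mod 4).
    Reduce coefficients mod 4: 3·t ≡ 0 (mod 4).
    The inverse of 3 mod 4 is 3 (since 3·3 = 9 = 2·4 + 1), so t ≡ 3·0 = 0 ≡ 0 (mod 4).
    Then x = 72 + 1071·0 = 72, valid modulo lcm(1071, 4) = 4284: x ≡ 72 (mod 4284).
Verify against each original: 72 mod 17 = 4, 72 mod 7 = 2, 72 mod 9 = 0, 72 mod 4 = 0.

x ≡ 72 (mod 4284).


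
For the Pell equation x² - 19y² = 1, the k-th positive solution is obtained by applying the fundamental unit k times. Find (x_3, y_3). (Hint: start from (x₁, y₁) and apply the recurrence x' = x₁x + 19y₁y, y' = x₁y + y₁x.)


Step 1: Find the fundamental solution (x₁, y₁) of x² - 19y² = 1.
  Expand √19 as a continued fraction. a₀ = ⌊√19⌋ = 4; iterate m_{k+1} = d_k·a_k − m_k, d_{k+1} = (19 − m_{k+1}²)/d_k, a_{k+1} = ⌊(a₀ + m_{k+1})/d_{k+1}⌋ (starting m₀ = 0, d₀ = 1), with convergents p_k = a_k·p_{k-1} + p_{k-2}, q_k = a_k·q_{k-1} + q_{k-2} (p₋₁ = 1, q₋₁ = 0):
  k = 0: a₀ = 4; p₀/q₀ = 4/1; p₀² − 19·q₀² = 16 − 19 = -3.
  k = 1: m = 4, d = 3, a = ⌊(4 + 4)/3⌋ = 2; p/q = (2·4 + 1)/(2·1 + 0) = 9/2; p² − 19·q² = 81 − 76 = 5.
  k = 2: m = 2, d = 5, a = ⌊(4 + 2)/5⌋ = 1; p/q = (1·9 + 4)/(1·2 + 1) = 13/3; p² − 19·q² = 169 − 171 = -2.
  k = 3: m = 3, d = 2, a = ⌊(4 + 3)/2⌋ = 3; p/q = (3·13 + 9)/(3·3 + 2) = 48/11; p² − 19·q² = 2304 − 2299 = 5.
  k = 4: m = 3, d = 5, a = ⌊(4 + 3)/5⌋ = 1; p/q = (1·48 + 13)/(1·11 + 3) = 61/14; p² − 19·q² = 3721 − 3724 = -3.
  k = 5: m = 2, d = 3, a = ⌊(4 + 2)/3⌋ = 2; p/q = (2·61 + 48)/(2·14 + 11) = 170/39; p² − 19·q² = 28900 − 28899 = 1.
  The first convergent with p² − 19·q² = 1 gives the fundamental solution (x₁, y₁) = (170, 39).
Step 2: Apply the recurrence (x_{n+1}, y_{n+1}) = (x₁x_n + 19y₁y_n, x₁y_n + y₁x_n) repeatedly.
  From (x_1, y_1) = (170, 39): x_2 = 170·170 + 19·39·39 = 57799; y_2 = 170·39 + 39·170 = 13260.
  From (x_2, y_2) = (57799, 13260): x_3 = 170·57799 + 19·39·13260 = 19651490; y_3 = 170·13260 + 39·57799 = 4508361.
Step 3: Verify x_3² - 19·y_3² = 386181059220100 - 386181059220099 = 1 (should be 1). ✓

(x_1, y_1) = (170, 39); (x_3, y_3) = (19651490, 4508361).


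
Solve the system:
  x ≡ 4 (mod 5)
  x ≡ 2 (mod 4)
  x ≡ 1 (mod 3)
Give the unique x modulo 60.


Moduli 5, 4, 3 are pairwise coprime; by CRT there is a unique solution modulo M = 5 · 4 · 3 = 60.
Solve pairwise, accumulating the modulus:
  Start with x ≡ 4 (mod 5).
  Combine with x ≡ 2 (mod 4): since gcd(5, 4) = 1, we get a unique residue mod 20.
    Write x = 4 + 5·t and substitute into x ≡ 2 (mod 4): 5·t ≡ 2 − 4 = -2 (mod 4).
    Reduce coefficients mod 4: 1·t ≡ 2 (mod 4).
    So t ≡ 2 (mod 4).
    Then x = 4 + 5·2 = 14, valid modulo lcm(5, 4) = 20: x ≡ 14 (mod 20).
  Combine with x ≡ 1 (mod 3): since gcd(20, 3) = 1, we get a unique residue mod 60.
    Write x = 14 + 20·t and substitute into x ≡ 1 (mod 3): 20·t ≡ 1 − 14 = -13 (mod 3).
    Reduce coefficients mod 3: 2·t ≡ 2 (mod 3).
    The inverse of 2 mod 3 is 2 (since 2·2 = 4 = 1·3 + 1), so t ≡ 2·2 = 4 ≡ 1 (mod 3).
    Then x = 14 + 20·1 = 34, valid modulo lcm(20, 3) = 60: x ≡ 34 (mod 60).
Verify: 34 mod 5 = 4 ✓, 34 mod 4 = 2 ✓, 34 mod 3 = 1 ✓.

x ≡ 34 (mod 60).


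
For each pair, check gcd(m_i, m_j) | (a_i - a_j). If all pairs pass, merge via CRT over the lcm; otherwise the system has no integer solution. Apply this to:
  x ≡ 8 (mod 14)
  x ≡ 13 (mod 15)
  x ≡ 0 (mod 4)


Moduli 14, 15, 4 are not pairwise coprime, so CRT works modulo lcm(m_i) when all pairwise compatibility conditions hold.
Pairwise compatibility: gcd(m_i, m_j) must divide a_i - a_j for every pair.
Merge one congruence at a time:
  Start: x ≡ 8 (mod 14).
  Combine with x ≡ 13 (mod 15): gcd(14, 15) = 1; 13 - 8 = 5, which IS divisible by 1, so compatible.
    Write x = 8 + 14·t and substitute into x ≡ 13 (mod 15): 14·t ≡ 13 − 8 = 5 (mod 15).
    The inverse of 14 mod 15 is 14 (since 14·14 = 196 = 13·15 + 1), so t ≡ 14·5 = 70 ≡ 10 (mod 15).
    Then x = 8 + 14·10 = 148, valid modulo lcm(14, 15) = 210: x ≡ 148 (mod 210).
  Combine with x ≡ 0 (mod 4): gcd(210, 4) = 2; 0 - 148 = -148, which IS divisible by 2, so compatible.
    Write x = 148 + 210·t and substitute into x ≡ 0 (mod 4): 210·t ≡ 0 − 148 = -148 (mod 4).
    Divide the congruence (and modulus) by g = 2: 105·t ≡ -74 (mod 2).
    Reduce coefficients mod 2: 1·t ≡ 0 (mod 2).
    So t ≡ 0 (mod 2).
    Then x = 148 + 210·0 = 148, valid modulo lcm(210, 4) = 420: x ≡ 148 (mod 420).
Verify: 148 mod 14 = 8, 148 mod 15 = 13, 148 mod 4 = 0.

x ≡ 148 (mod 420).


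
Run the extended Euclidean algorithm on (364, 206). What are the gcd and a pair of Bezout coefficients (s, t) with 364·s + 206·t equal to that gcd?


Euclidean algorithm on (364, 206) — divide until remainder is 0:
  364 = 1 · 206 + 158
  206 = 1 · 158 + 48
  158 = 3 · 48 + 14
  48 = 3 · 14 + 6
  14 = 2 · 6 + 2
  6 = 3 · 2 + 0
gcd(364, 206) = 2.
Track Bezout coefficients alongside the remainders: start with r₀ = 364 = a·1 + b·0 (s = 1, t = 0) and r₁ = 206 = a·0 + b·1 (s = 0, t = 1); each new remainder r_{k+1} = r_{k-1} − q_k·r_k inherits s_{k+1} = s_{k-1} − q_k·s_k, t_{k+1} = t_{k-1} − q_k·t_k, so r_k = a·s_k + b·t_k at every step:
  q = 1: r = 158, s = 1 − 1·0 = 1, t = 0 − 1·1 = -1  (check: 364·1 + 206·(-1) = 158)
  q = 1: r = 48, s = 0 − 1·1 = -1, t = 1 − 1·(-1) = 2  (check: 364·(-1) + 206·2 = 48)
  q = 3: r = 14, s = 1 − 3·(-1) = 4, t = -1 − 3·2 = -7  (check: 364·4 + 206·(-7) = 14)
  q = 3: r = 6, s = -1 − 3·4 = -13, t = 2 − 3·(-7) = 23  (check: 364·(-13) + 206·23 = 6)
  q = 2: r = 2, s = 4 − 2·(-13) = 30, t = -7 − 2·23 = -53  (check: 364·30 + 206·(-53) = 2)
The row with r = 2 (the gcd) gives the Bezout coefficients s = 30, t = -53.
Result: 364 · (30) + 206 · (-53) = 2.

gcd(364, 206) = 2; s = 30, t = -53 (check: 364·30 + 206·(-53) = 2).


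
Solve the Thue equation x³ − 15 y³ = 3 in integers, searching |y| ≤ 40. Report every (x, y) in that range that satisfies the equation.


The equation is x³ - 15y³ = 3. For fixed y, x³ = 15·y³ + 3, so a solution requires the RHS to be a perfect cube.
Strategy: iterate y from -40 to 40, compute RHS = 15·y³ + 3, and check whether it is a (positive or negative) perfect cube.
Check small values of y:
  y = 0: RHS = 3 is not a perfect cube.
  y = 1: RHS = 18 is not a perfect cube.
  y = -1: RHS = -12 is not a perfect cube.
  y = 2: RHS = 123 is not a perfect cube.
  y = -2: RHS = -117 is not a perfect cube.
  y = 3: RHS = 408 is not a perfect cube.
  y = -3: RHS = -402 is not a perfect cube.
Continuing the search up to |y| = 40 finds no solutions either.
No (x, y) in the scanned range satisfies the equation.

No integer solutions with |y| ≤ 40.


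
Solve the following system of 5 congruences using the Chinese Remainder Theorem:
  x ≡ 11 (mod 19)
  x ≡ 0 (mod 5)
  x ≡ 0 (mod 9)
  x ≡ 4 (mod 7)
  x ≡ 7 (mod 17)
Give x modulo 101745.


Product of moduli M = 19 · 5 · 9 · 7 · 17 = 101745.
Merge one congruence at a time:
  Start: x ≡ 11 (mod 19).
  Combine with x ≡ 0 (mod 5); new modulus lcm = 95.
    Write x = 11 + 19·t and substitute into x ≡ 0 (mod 5): 19·t ≡ 0 − 11 = -11 (mod 5).
    Reduce coefficients mod 5: 4·t ≡ 4 (mod 5).
    The inverse of 4 mod 5 is 4 (since 4·4 = 16 = 3·5 + 1), so t ≡ 4·4 = 16 ≡ 1 (mod 5).
    Then x = 11 + 19·1 = 30, valid modulo lcm(19, 5) = 95: x ≡ 30 (mod 95).
  Combine with x ≡ 0 (mod 9); new modulus lcm = 855.
    Write x = 30 + 95·t and substitute into x ≡ 0 (mod 9): 95·t ≡ 0 − 30 = -30 (mod 9).
    Reduce coefficients mod 9: 5·t ≡ 6 (mod 9).
    The inverse of 5 mod 9 is 2 (since 5·2 = 10 = 1·9 + 1), so t ≡ 2·6 = 12 ≡ 3 (mod 9).
    Then x = 30 + 95·3 = 315, valid modulo lcm(95, 9) = 855: x ≡ 315 (mod 855).
  Combine with x ≡ 4 (mod 7); new modulus lcm = 5985.
    Write x = 315 + 855·t and substitute into x ≡ 4 (mod 7): 855·t ≡ 4 − 315 = -311 (mod 7).
    Reduce coefficients mod 7: 1·t ≡ 4 (mod 7).
    So t ≡ 4 (mod 7).
    Then x = 315 + 855·4 = 3735, valid modulo lcm(855, 7) = 5985: x ≡ 3735 (mod 5985).
  Combine with x ≡ 7 (mod 17); new modulus lcm = 101745.
    Write x = 3735 + 5985·t and substitute into x ≡ 7 (mod 17): 5985·t ≡ 7 − 3735 = -3728 (mod 17).
    Reduce coefficients mod 17: 1·t ≡ 12 (mod 17).
    So t ≡ 12 (mod 17).
    Then x = 3735 + 5985·12 = 75555, valid modulo lcm(5985, 17) = 101745: x ≡ 75555 (mod 101745).
Verify against each original: 75555 mod 19 = 11, 75555 mod 5 = 0, 75555 mod 9 = 0, 75555 mod 7 = 4, 75555 mod 17 = 7.

x ≡ 75555 (mod 101745).


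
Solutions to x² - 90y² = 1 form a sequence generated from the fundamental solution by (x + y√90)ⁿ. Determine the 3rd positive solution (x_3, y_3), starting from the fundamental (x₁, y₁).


Step 1: Find the fundamental solution (x₁, y₁) of x² - 90y² = 1.
  Expand √90 as a continued fraction. a₀ = ⌊√90⌋ = 9; iterate m_{k+1} = d_k·a_k − m_k, d_{k+1} = (90 − m_{k+1}²)/d_k, a_{k+1} = ⌊(a₀ + m_{k+1})/d_{k+1}⌋ (starting m₀ = 0, d₀ = 1), with convergents p_k = a_k·p_{k-1} + p_{k-2}, q_k = a_k·q_{k-1} + q_{k-2} (p₋₁ = 1, q₋₁ = 0):
  k = 0: a₀ = 9; p₀/q₀ = 9/1; p₀² − 90·q₀² = 81 − 90 = -9.
  k = 1: m = 9, d = 9, a = ⌊(9 + 9)/9⌋ = 2; p/q = (2·9 + 1)/(2·1 + 0) = 19/2; p² − 90·q² = 361 − 360 = 1.
  The first convergent with p² − 90·q² = 1 gives the fundamental solution (x₁, y₁) = (19, 2).
Step 2: Apply the recurrence (x_{n+1}, y_{n+1}) = (x₁x_n + 90y₁y_n, x₁y_n + y₁x_n) repeatedly.
  From (x_1, y_1) = (19, 2): x_2 = 19·19 + 90·2·2 = 721; y_2 = 19·2 + 2·19 = 76.
  From (x_2, y_2) = (721, 76): x_3 = 19·721 + 90·2·76 = 27379; y_3 = 19·76 + 2·721 = 2886.
Step 3: Verify x_3² - 90·y_3² = 749609641 - 749609640 = 1 (should be 1). ✓

(x_1, y_1) = (19, 2); (x_3, y_3) = (27379, 2886).


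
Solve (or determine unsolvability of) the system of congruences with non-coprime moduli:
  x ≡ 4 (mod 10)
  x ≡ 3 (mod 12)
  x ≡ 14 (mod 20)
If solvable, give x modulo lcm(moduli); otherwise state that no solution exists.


Moduli 10, 12, 20 are not pairwise coprime, so CRT works modulo lcm(m_i) when all pairwise compatibility conditions hold.
Pairwise compatibility: gcd(m_i, m_j) must divide a_i - a_j for every pair.
Merge one congruence at a time:
  Start: x ≡ 4 (mod 10).
  Combine with x ≡ 3 (mod 12): gcd(10, 12) = 2, and 3 - 4 = -1 is NOT divisible by 2.
    ⇒ system is inconsistent (no integer solution).

No solution (the system is inconsistent).


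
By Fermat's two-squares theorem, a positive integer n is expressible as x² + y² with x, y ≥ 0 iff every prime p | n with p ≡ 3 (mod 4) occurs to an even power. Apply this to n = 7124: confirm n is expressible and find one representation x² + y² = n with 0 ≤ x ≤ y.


Step 1: Factor n = 7124 = 2^2 · 13 · 137.
Step 2: Check the mod-4 condition on each prime factor: 2 = 2 (special); 13 ≡ 1 (mod 4), exponent 1; 137 ≡ 1 (mod 4), exponent 1.
All primes ≡ 3 (mod 4) appear to even exponent (or don't appear), so by the two-squares theorem n IS expressible as a sum of two squares.
Step 3: Build a representation. Group n = k² · m with k = 2 and m = 13 · 137 = 1781 (a product of primes ≡ 1 (mod 4)); a representation of m scales to one of n via (k·x)² + (k·y)² = k²(x² + y²). Each prime p ≡ 1 (mod 4) is itself a sum of two squares; find a² by testing p − a² for a perfect square:
  13: 13 − 1² = 12, 13 − 2² = 9 = 3² ⇒ 13 = 2² + 3².
  137: 137 − 1² = 136, 137 − 2² = 133, 137 − 3² = 128, 137 − 4² = 121 = 11² ⇒ 137 = 4² + 11².
  Combine using the Brahmagupta–Fibonacci identity (a² + b²)(c² + d²) = (ac − bd)² + (ad + bc)² = (ac + bd)² + (ad − bc)²:
  13 · 137 = 1781: from (2² + 3²)(4² + 11²), take (2·4 − 3·11, 2·11 + 3·4) = (8 − 33, 22 + 12) = (-25, 34); dropping signs (only squares matter) gives (25, 34); check 25² + 34² = 625 + 1156 = 1781 ✓.
  Scale by k = 2: (2·25, 2·34) = (50, 68).
Step 4: Order so x ≤ y and verify: 50² + 68² = 2500 + 4624 = 7124 = n. ✓

n = 7124 = 50² + 68² (one valid representation with x ≤ y).


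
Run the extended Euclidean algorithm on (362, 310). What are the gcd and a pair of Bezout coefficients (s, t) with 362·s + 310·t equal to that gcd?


Euclidean algorithm on (362, 310) — divide until remainder is 0:
  362 = 1 · 310 + 52
  310 = 5 · 52 + 50
  52 = 1 · 50 + 2
  50 = 25 · 2 + 0
gcd(362, 310) = 2.
Track Bezout coefficients alongside the remainders: start with r₀ = 362 = a·1 + b·0 (s = 1, t = 0) and r₁ = 310 = a·0 + b·1 (s = 0, t = 1); each new remainder r_{k+1} = r_{k-1} − q_k·r_k inherits s_{k+1} = s_{k-1} − q_k·s_k, t_{k+1} = t_{k-1} − q_k·t_k, so r_k = a·s_k + b·t_k at every step:
  q = 1: r = 52, s = 1 − 1·0 = 1, t = 0 − 1·1 = -1  (check: 362·1 + 310·(-1) = 52)
  q = 5: r = 50, s = 0 − 5·1 = -5, t = 1 − 5·(-1) = 6  (check: 362·(-5) + 310·6 = 50)
  q = 1: r = 2, s = 1 − 1·(-5) = 6, t = -1 − 1·6 = -7  (check: 362·6 + 310·(-7) = 2)
The row with r = 2 (the gcd) gives the Bezout coefficients s = 6, t = -7.
Result: 362 · (6) + 310 · (-7) = 2.

gcd(362, 310) = 2; s = 6, t = -7 (check: 362·6 + 310·(-7) = 2).


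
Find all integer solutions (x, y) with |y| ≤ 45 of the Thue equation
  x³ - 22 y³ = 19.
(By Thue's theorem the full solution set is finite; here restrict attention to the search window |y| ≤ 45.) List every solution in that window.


The equation is x³ - 22y³ = 19. For fixed y, x³ = 22·y³ + 19, so a solution requires the RHS to be a perfect cube.
Strategy: iterate y from -45 to 45, compute RHS = 22·y³ + 19, and check whether it is a (positive or negative) perfect cube.
Check small values of y:
  y = 0: RHS = 19 is not a perfect cube.
  y = 1: RHS = 41 is not a perfect cube.
  y = -1: RHS = -3 is not a perfect cube.
  y = 2: RHS = 195 is not a perfect cube.
  y = -2: RHS = -157 is not a perfect cube.
  y = 3: RHS = 613 is not a perfect cube.
  y = -3: RHS = -575 is not a perfect cube.
Continuing the search up to |y| = 45 finds no solutions either.
No (x, y) in the scanned range satisfies the equation.

No integer solutions with |y| ≤ 45.


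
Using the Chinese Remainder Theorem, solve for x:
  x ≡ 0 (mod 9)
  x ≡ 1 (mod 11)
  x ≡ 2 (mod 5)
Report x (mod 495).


Moduli 9, 11, 5 are pairwise coprime; by CRT there is a unique solution modulo M = 9 · 11 · 5 = 495.
Solve pairwise, accumulating the modulus:
  Start with x ≡ 0 (mod 9).
  Combine with x ≡ 1 (mod 11): since gcd(9, 11) = 1, we get a unique residue mod 99.
    Write x = 0 + 9·t and substitute into x ≡ 1 (mod 11): 9·t ≡ 1 − 0 = 1 (mod 11).
    The inverse of 9 mod 11 is 5 (since 9·5 = 45 = 4·11 + 1), so t ≡ 5·1 = 5 ≡ 5 (mod 11).
    Then x = 0 + 9·5 = 45, valid modulo lcm(9, 11) = 99: x ≡ 45 (mod 99).
  Combine with x ≡ 2 (mod 5): since gcd(99, 5) = 1, we get a unique residue mod 495.
    Write x = 45 + 99·t and substitute into x ≡ 2 (mod 5): 99·t ≡ 2 − 45 = -43 (mod 5).
    Reduce coefficients mod 5: 4·t ≡ 2 (mod 5).
    The inverse of 4 mod 5 is 4 (since 4·4 = 16 = 3·5 + 1), so t ≡ 4·2 = 8 ≡ 3 (mod 5).
    Then x = 45 + 99·3 = 342, valid modulo lcm(99, 5) = 495: x ≡ 342 (mod 495).
Verify: 342 mod 9 = 0 ✓, 342 mod 11 = 1 ✓, 342 mod 5 = 2 ✓.

x ≡ 342 (mod 495).


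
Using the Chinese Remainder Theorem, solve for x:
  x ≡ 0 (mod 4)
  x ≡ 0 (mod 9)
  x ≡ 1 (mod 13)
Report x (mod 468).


Moduli 4, 9, 13 are pairwise coprime; by CRT there is a unique solution modulo M = 4 · 9 · 13 = 468.
Solve pairwise, accumulating the modulus:
  Start with x ≡ 0 (mod 4).
  Combine with x ≡ 0 (mod 9): since gcd(4, 9) = 1, we get a unique residue mod 36.
    Write x = 0 + 4·t and substitute into x ≡ 0 (mod 9): 4·t ≡ 0 − 0 = 0 (mod 9).
    The inverse of 4 mod 9 is 7 (since 4·7 = 28 = 3·9 + 1), so t ≡ 7·0 = 0 ≡ 0 (mod 9).
    Then x = 0 + 4·0 = 0, valid modulo lcm(4, 9) = 36: x ≡ 0 (mod 36).
  Combine with x ≡ 1 (mod 13): since gcd(36, 13) = 1, we get a unique residue mod 468.
    Write x = 0 + 36·t and substitute into x ≡ 1 (mod 13): 36·t ≡ 1 − 0 = 1 (mod 13).
    Reduce coefficients mod 13: 10·t ≡ 1 (mod 13).
    The inverse of 10 mod 13 is 4 (since 10·4 = 40 = 3·13 + 1), so t ≡ 4·1 = 4 ≡ 4 (mod 13).
    Then x = 0 + 36·4 = 144, valid modulo lcm(36, 13) = 468: x ≡ 144 (mod 468).
Verify: 144 mod 4 = 0 ✓, 144 mod 9 = 0 ✓, 144 mod 13 = 1 ✓.

x ≡ 144 (mod 468).


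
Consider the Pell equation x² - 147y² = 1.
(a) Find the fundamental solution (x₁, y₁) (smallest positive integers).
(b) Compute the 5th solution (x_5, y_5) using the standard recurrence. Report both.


Step 1: Find the fundamental solution (x₁, y₁) of x² - 147y² = 1.
  Expand √147 as a continued fraction. a₀ = ⌊√147⌋ = 12; iterate m_{k+1} = d_k·a_k − m_k, d_{k+1} = (147 − m_{k+1}²)/d_k, a_{k+1} = ⌊(a₀ + m_{k+1})/d_{k+1}⌋ (starting m₀ = 0, d₀ = 1), with convergents p_k = a_k·p_{k-1} + p_{k-2}, q_k = a_k·q_{k-1} + q_{k-2} (p₋₁ = 1, q₋₁ = 0):
  k = 0: a₀ = 12; p₀/q₀ = 12/1; p₀² − 147·q₀² = 144 − 147 = -3.
  k = 1: m = 12, d = 3, a = ⌊(12 + 12)/3⌋ = 8; p/q = (8·12 + 1)/(8·1 + 0) = 97/8; p² − 147·q² = 9409 − 9408 = 1.
  The first convergent with p² − 147·q² = 1 gives the fundamental solution (x₁, y₁) = (97, 8).
Step 2: Apply the recurrence (x_{n+1}, y_{n+1}) = (x₁x_n + 147y₁y_n, x₁y_n + y₁x_n) repeatedly.
  From (x_1, y_1) = (97, 8): x_2 = 97·97 + 147·8·8 = 18817; y_2 = 97·8 + 8·97 = 1552.
  From (x_2, y_2) = (18817, 1552): x_3 = 97·18817 + 147·8·1552 = 3650401; y_3 = 97·1552 + 8·18817 = 301080.
  From (x_3, y_3) = (3650401, 301080): x_4 = 97·3650401 + 147·8·301080 = 708158977; y_4 = 97·301080 + 8·3650401 = 58407968.
  From (x_4, y_4) = (708158977, 58407968): x_5 = 97·708158977 + 147·8·58407968 = 137379191137; y_5 = 97·58407968 + 8·708158977 = 11330844712.
Step 3: Verify x_5² - 147·y_5² = 18873042157456379352769 - 18873042157456379352768 = 1 (should be 1). ✓

(x_1, y_1) = (97, 8); (x_5, y_5) = (137379191137, 11330844712).


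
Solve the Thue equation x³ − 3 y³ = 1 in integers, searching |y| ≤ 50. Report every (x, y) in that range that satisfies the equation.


The equation is x³ - 3y³ = 1. For fixed y, x³ = 3·y³ + 1, so a solution requires the RHS to be a perfect cube.
Strategy: iterate y from -50 to 50, compute RHS = 3·y³ + 1, and check whether it is a (positive or negative) perfect cube.
Check small values of y:
  y = 0: RHS = 1 = (1)³ ⇒ x = 1 works.
  y = 1: RHS = 4 is not a perfect cube.
  y = -1: RHS = -2 is not a perfect cube.
  y = 2: RHS = 25 is not a perfect cube.
  y = -2: RHS = -23 is not a perfect cube.
  y = 3: RHS = 82 is not a perfect cube.
  y = -3: RHS = -80 is not a perfect cube.
Continuing the search up to |y| = 50 finds no further solutions beyond those listed.
Collected solutions: (1, 0).

Solutions (with |y| ≤ 50): (1, 0).


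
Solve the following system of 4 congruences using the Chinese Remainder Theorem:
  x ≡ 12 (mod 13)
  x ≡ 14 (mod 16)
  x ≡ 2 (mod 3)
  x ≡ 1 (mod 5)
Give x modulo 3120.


Product of moduli M = 13 · 16 · 3 · 5 = 3120.
Merge one congruence at a time:
  Start: x ≡ 12 (mod 13).
  Combine with x ≡ 14 (mod 16); new modulus lcm = 208.
    Write x = 12 + 13·t and substitute into x ≡ 14 (mod 16): 13·t ≡ 14 − 12 = 2 (mod 16).
    The inverse of 13 mod 16 is 5 (since 13·5 = 65 = 4·16 + 1), so t ≡ 5·2 = 10 ≡ 10 (mod 16).
    Then x = 12 + 13·10 = 142, valid modulo lcm(13, 16) = 208: x ≡ 142 (mod 208).
  Combine with x ≡ 2 (mod 3); new modulus lcm = 624.
    Write x = 142 + 208·t and substitute into x ≡ 2 (mod 3): 208·t ≡ 2 − 142 = -140 (mod 3).
    Reduce coefficients mod 3: 1·t ≡ 1 (mod 3).
    So t ≡ 1 (mod 3).
    Then x = 142 + 208·1 = 350, valid modulo lcm(208, 3) = 624: x ≡ 350 (mod 624).
  Combine with x ≡ 1 (mod 5); new modulus lcm = 3120.
    Write x = 350 + 624·t and substitute into x ≡ 1 (mod 5): 624·t ≡ 1 − 350 = -349 (mod 5).
    Reduce coefficients mod 5: 4·t ≡ 1 (mod 5).
    The inverse of 4 mod 5 is 4 (since 4·4 = 16 = 3·5 + 1), so t ≡ 4·1 = 4 ≡ 4 (mod 5).
    Then x = 350 + 624·4 = 2846, valid modulo lcm(624, 5) = 3120: x ≡ 2846 (mod 3120).
Verify against each original: 2846 mod 13 = 12, 2846 mod 16 = 14, 2846 mod 3 = 2, 2846 mod 5 = 1.

x ≡ 2846 (mod 3120).


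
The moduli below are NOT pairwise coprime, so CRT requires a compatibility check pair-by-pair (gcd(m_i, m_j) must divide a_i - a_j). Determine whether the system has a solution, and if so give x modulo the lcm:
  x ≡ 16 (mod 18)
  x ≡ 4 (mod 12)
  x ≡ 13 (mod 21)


Moduli 18, 12, 21 are not pairwise coprime, so CRT works modulo lcm(m_i) when all pairwise compatibility conditions hold.
Pairwise compatibility: gcd(m_i, m_j) must divide a_i - a_j for every pair.
Merge one congruence at a time:
  Start: x ≡ 16 (mod 18).
  Combine with x ≡ 4 (mod 12): gcd(18, 12) = 6; 4 - 16 = -12, which IS divisible by 6, so compatible.
    Write x = 16 + 18·t and substitute into x ≡ 4 (mod 12): 18·t ≡ 4 − 16 = -12 (mod 12).
    Divide the congruence (and modulus) by g = 6: 3·t ≡ -2 (mod 2).
    Reduce coefficients mod 2: 1·t ≡ 0 (mod 2).
    So t ≡ 0 (mod 2).
    Then x = 16 + 18·0 = 16, valid modulo lcm(18, 12) = 36: x ≡ 16 (mod 36).
  Combine with x ≡ 13 (mod 21): gcd(36, 21) = 3; 13 - 16 = -3, which IS divisible by 3, so compatible.
    Write x = 16 + 36·t and substitute into x ≡ 13 (mod 21): 36·t ≡ 13 − 16 = -3 (mod 21).
    Divide the congruence (and modulus) by g = 3: 12·t ≡ -1 (mod 7).
    Reduce coefficients mod 7: 5·t ≡ 6 (mod 7).
    The inverse of 5 mod 7 is 3 (since 5·3 = 15 = 2·7 + 1), so t ≡ 3·6 = 18 ≡ 4 (mod 7).
    Then x = 16 + 36·4 = 160, valid modulo lcm(36, 21) = 252: x ≡ 160 (mod 252).
Verify: 160 mod 18 = 16, 160 mod 12 = 4, 160 mod 21 = 13.

x ≡ 160 (mod 252).


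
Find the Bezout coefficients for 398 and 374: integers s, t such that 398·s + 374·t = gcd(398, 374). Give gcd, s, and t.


Euclidean algorithm on (398, 374) — divide until remainder is 0:
  398 = 1 · 374 + 24
  374 = 15 · 24 + 14
  24 = 1 · 14 + 10
  14 = 1 · 10 + 4
  10 = 2 · 4 + 2
  4 = 2 · 2 + 0
gcd(398, 374) = 2.
Track Bezout coefficients alongside the remainders: start with r₀ = 398 = a·1 + b·0 (s = 1, t = 0) and r₁ = 374 = a·0 + b·1 (s = 0, t = 1); each new remainder r_{k+1} = r_{k-1} − q_k·r_k inherits s_{k+1} = s_{k-1} − q_k·s_k, t_{k+1} = t_{k-1} − q_k·t_k, so r_k = a·s_k + b·t_k at every step:
  q = 1: r = 24, s = 1 − 1·0 = 1, t = 0 − 1·1 = -1  (check: 398·1 + 374·(-1) = 24)
  q = 15: r = 14, s = 0 − 15·1 = -15, t = 1 − 15·(-1) = 16  (check: 398·(-15) + 374·16 = 14)
  q = 1: r = 10, s = 1 − 1·(-15) = 16, t = -1 − 1·16 = -17  (check: 398·16 + 374·(-17) = 10)
  q = 1: r = 4, s = -15 − 1·16 = -31, t = 16 − 1·(-17) = 33  (check: 398·(-31) + 374·33 = 4)
  q = 2: r = 2, s = 16 − 2·(-31) = 78, t = -17 − 2·33 = -83  (check: 398·78 + 374·(-83) = 2)
The row with r = 2 (the gcd) gives the Bezout coefficients s = 78, t = -83.
Result: 398 · (78) + 374 · (-83) = 2.

gcd(398, 374) = 2; s = 78, t = -83 (check: 398·78 + 374·(-83) = 2).


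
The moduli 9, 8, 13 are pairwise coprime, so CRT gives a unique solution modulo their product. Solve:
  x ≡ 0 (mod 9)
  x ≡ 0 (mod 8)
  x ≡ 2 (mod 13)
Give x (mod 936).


Moduli 9, 8, 13 are pairwise coprime; by CRT there is a unique solution modulo M = 9 · 8 · 13 = 936.
Solve pairwise, accumulating the modulus:
  Start with x ≡ 0 (mod 9).
  Combine with x ≡ 0 (mod 8): since gcd(9, 8) = 1, we get a unique residue mod 72.
    Write x = 0 + 9·t and substitute into x ≡ 0 (mod 8): 9·t ≡ 0 − 0 = 0 (mod 8).
    Reduce coefficients mod 8: 1·t ≡ 0 (mod 8).
    So t ≡ 0 (mod 8).
    Then x = 0 + 9·0 = 0, valid modulo lcm(9, 8) = 72: x ≡ 0 (mod 72).
  Combine with x ≡ 2 (mod 13): since gcd(72, 13) = 1, we get a unique residue mod 936.
    Write x = 0 + 72·t and substitute into x ≡ 2 (mod 13): 72·t ≡ 2 − 0 = 2 (mod 13).
    Reduce coefficients mod 13: 7·t ≡ 2 (mod 13).
    The inverse of 7 mod 13 is 2 (since 7·2 = 14 = 1·13 + 1), so t ≡ 2·2 = 4 ≡ 4 (mod 13).
    Then x = 0 + 72·4 = 288, valid modulo lcm(72, 13) = 936: x ≡ 288 (mod 936).
Verify: 288 mod 9 = 0 ✓, 288 mod 8 = 0 ✓, 288 mod 13 = 2 ✓.

x ≡ 288 (mod 936).


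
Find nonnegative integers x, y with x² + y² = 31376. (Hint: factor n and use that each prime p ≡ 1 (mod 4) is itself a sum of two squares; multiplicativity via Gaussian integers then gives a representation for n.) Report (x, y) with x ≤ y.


Step 1: Factor n = 31376 = 2^4 · 37 · 53.
Step 2: Check the mod-4 condition on each prime factor: 2 = 2 (special); 37 ≡ 1 (mod 4), exponent 1; 53 ≡ 1 (mod 4), exponent 1.
All primes ≡ 3 (mod 4) appear to even exponent (or don't appear), so by the two-squares theorem n IS expressible as a sum of two squares.
Step 3: Build a representation. Group n = k² · m with k = 4 and m = 37 · 53 = 1961 (a product of primes ≡ 1 (mod 4)); a representation of m scales to one of n via (k·x)² + (k·y)² = k²(x² + y²). Each prime p ≡ 1 (mod 4) is itself a sum of two squares; find a² by testing p − a² for a perfect square:
  37: 37 − 1² = 36 = 6² ⇒ 37 = 1² + 6².
  53: 53 − 1² = 52, 53 − 2² = 49 = 7² ⇒ 53 = 2² + 7².
  Combine using the Brahmagupta–Fibonacci identity (a² + b²)(c² + d²) = (ac − bd)² + (ad + bc)² = (ac + bd)² + (ad − bc)²:
  37 · 53 = 1961: from (1² + 6²)(2² + 7²), take (1·2 − 6·7, 1·7 + 6·2) = (2 − 42, 7 + 12) = (-40, 19); dropping signs (only squares matter) gives (40, 19); check 40² + 19² = 1600 + 361 = 1961 ✓.
  Scale by k = 4: (4·40, 4·19) = (160, 76).
Step 4: Order so x ≤ y and verify: 76² + 160² = 5776 + 25600 = 31376 = n. ✓

n = 31376 = 76² + 160² (one valid representation with x ≤ y).


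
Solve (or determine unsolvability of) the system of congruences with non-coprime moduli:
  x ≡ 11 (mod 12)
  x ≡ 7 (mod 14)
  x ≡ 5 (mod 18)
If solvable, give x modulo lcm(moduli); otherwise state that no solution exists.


Moduli 12, 14, 18 are not pairwise coprime, so CRT works modulo lcm(m_i) when all pairwise compatibility conditions hold.
Pairwise compatibility: gcd(m_i, m_j) must divide a_i - a_j for every pair.
Merge one congruence at a time:
  Start: x ≡ 11 (mod 12).
  Combine with x ≡ 7 (mod 14): gcd(12, 14) = 2; 7 - 11 = -4, which IS divisible by 2, so compatible.
    Write x = 11 + 12·t and substitute into x ≡ 7 (mod 14): 12·t ≡ 7 − 11 = -4 (mod 14).
    Divide the congruence (and modulus) by g = 2: 6·t ≡ -2 (mod 7).
    Reduce coefficients mod 7: 6·t ≡ 5 (mod 7).
    The inverse of 6 mod 7 is 6 (since 6·6 = 36 = 5·7 + 1), so t ≡ 6·5 = 30 ≡ 2 (mod 7).
    Then x = 11 + 12·2 = 35, valid modulo lcm(12, 14) = 84: x ≡ 35 (mod 84).
  Combine with x ≡ 5 (mod 18): gcd(84, 18) = 6; 5 - 35 = -30, which IS divisible by 6, so compatible.
    Write x = 35 + 84·t and substitute into x ≡ 5 (mod 18): 84·t ≡ 5 − 35 = -30 (mod 18).
    Divide the congruence (and modulus) by g = 6: 14·t ≡ -5 (mod 3).
    Reduce coefficients mod 3: 2·t ≡ 1 (mod 3).
    The inverse of 2 mod 3 is 2 (since 2·2 = 4 = 1·3 + 1), so t ≡ 2·1 = 2 ≡ 2 (mod 3).
    Then x = 35 + 84·2 = 203, valid modulo lcm(84, 18) = 252: x ≡ 203 (mod 252).
Verify: 203 mod 12 = 11, 203 mod 14 = 7, 203 mod 18 = 5.

x ≡ 203 (mod 252).
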